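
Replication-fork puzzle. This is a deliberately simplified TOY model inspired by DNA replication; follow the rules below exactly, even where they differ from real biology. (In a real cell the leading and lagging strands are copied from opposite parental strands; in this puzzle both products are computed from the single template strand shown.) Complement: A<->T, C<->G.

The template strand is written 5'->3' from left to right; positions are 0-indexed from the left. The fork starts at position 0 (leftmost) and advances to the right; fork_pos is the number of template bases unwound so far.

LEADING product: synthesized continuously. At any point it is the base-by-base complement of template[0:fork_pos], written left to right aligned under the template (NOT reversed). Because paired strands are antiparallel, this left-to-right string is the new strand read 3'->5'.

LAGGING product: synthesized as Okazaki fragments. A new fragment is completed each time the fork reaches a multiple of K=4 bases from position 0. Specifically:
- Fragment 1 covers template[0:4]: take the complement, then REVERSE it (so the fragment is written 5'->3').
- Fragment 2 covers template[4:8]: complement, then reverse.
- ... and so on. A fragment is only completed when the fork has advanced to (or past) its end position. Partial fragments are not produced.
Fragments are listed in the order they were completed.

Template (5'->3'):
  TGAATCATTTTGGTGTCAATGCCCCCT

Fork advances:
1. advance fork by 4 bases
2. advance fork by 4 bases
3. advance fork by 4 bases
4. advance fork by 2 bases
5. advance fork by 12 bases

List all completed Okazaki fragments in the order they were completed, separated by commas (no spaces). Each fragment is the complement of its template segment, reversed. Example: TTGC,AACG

Answer: TTCA,ATGA,CAAA,ACAC,ATTG,GGGC

Derivation:
Step 1: advance 4 -> fork_pos = 0 + 4 = 4. Reached multiple(s) of 4: 4 -> fragment 1 completed (1 total).
Step 2: advance 4 -> fork_pos = 4 + 4 = 8. Reached multiple(s) of 4: 8 -> fragment 2 completed (2 total).
Step 3: advance 4 -> fork_pos = 8 + 4 = 12. Reached multiple(s) of 4: 12 -> fragment 3 completed (3 total).
Step 4: advance 2 -> fork_pos = 12 + 2 = 14. Next multiple of 4 is 16 (not reached); still 3 fragment(s).
Step 5: advance 12 -> fork_pos = 14 + 12 = 26. Reached multiple(s) of 4: 16, 20, 24 -> fragments 4-6 completed (6 total).
Final fork_pos = 26, so 6 fragment(s) are complete. Build each: template segment -> complement -> reverse.
Fragment 1: template[0:4] = TGAA -> complement ACTT -> reversed TTCA
Fragment 2: template[4:8] = TCAT -> complement AGTA -> reversed ATGA
Fragment 3: template[8:12] = TTTG -> complement AAAC -> reversed CAAA
Fragment 4: template[12:16] = GTGT -> complement CACA -> reversed ACAC
Fragment 5: template[16:20] = CAAT -> complement GTTA -> reversed ATTG
Fragment 6: template[20:24] = GCCC -> complement CGGG -> reversed GGGC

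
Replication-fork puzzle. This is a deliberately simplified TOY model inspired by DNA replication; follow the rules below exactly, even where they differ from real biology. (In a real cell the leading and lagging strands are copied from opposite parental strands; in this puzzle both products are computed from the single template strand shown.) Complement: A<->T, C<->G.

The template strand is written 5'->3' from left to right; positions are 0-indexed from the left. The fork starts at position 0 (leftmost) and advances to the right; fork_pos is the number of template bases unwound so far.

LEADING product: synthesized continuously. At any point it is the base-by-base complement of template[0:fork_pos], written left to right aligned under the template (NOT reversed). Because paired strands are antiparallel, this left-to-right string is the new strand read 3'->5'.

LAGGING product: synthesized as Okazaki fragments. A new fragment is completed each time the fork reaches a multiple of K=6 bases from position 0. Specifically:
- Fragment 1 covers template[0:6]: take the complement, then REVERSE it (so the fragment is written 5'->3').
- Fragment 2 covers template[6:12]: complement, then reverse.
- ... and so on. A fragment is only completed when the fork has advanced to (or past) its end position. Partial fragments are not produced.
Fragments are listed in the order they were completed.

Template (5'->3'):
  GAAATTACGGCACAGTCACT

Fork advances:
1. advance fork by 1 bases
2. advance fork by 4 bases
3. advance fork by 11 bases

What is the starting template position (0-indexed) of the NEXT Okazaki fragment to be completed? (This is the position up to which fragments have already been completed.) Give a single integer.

Step 1: advance 1 -> fork_pos = 0 + 1 = 1. Next multiple of 6 is 6 (not reached); still 0 fragment(s).
Step 2: advance 4 -> fork_pos = 1 + 4 = 5. Next multiple of 6 is 6 (not reached); still 0 fragment(s).
Step 3: advance 11 -> fork_pos = 5 + 11 = 16. Reached multiple(s) of 6: 6, 12 -> fragments 1-2 completed (2 total).
2 fragment(s) completed, covering template[0:12] (2 x 6 = 12). The next fragment, fragment 3, covers template[12:18], so it starts at position 12.

Answer: 12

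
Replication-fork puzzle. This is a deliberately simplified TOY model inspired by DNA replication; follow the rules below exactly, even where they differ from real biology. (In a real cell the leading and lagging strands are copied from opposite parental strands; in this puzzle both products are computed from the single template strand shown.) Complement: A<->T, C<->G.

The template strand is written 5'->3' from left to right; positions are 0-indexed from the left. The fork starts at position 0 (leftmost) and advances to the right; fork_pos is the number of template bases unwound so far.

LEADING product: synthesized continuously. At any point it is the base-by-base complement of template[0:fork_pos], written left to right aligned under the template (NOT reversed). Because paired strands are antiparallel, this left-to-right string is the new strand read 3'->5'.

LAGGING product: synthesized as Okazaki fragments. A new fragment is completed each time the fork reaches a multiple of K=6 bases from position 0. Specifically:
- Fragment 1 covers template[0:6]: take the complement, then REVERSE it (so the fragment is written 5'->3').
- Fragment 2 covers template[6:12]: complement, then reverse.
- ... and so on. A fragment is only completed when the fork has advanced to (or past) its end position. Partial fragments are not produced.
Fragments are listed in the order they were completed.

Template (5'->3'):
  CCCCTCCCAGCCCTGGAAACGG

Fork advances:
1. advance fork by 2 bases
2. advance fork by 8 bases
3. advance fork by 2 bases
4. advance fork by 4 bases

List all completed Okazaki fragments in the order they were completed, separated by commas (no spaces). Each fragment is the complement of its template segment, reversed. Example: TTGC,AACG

Answer: GAGGGG,GGCTGG

Derivation:
Step 1: advance 2 -> fork_pos = 0 + 2 = 2. Next multiple of 6 is 6 (not reached); still 0 fragment(s).
Step 2: advance 8 -> fork_pos = 2 + 8 = 10. Reached multiple(s) of 6: 6 -> fragment 1 completed (1 total).
Step 3: advance 2 -> fork_pos = 10 + 2 = 12. Reached multiple(s) of 6: 12 -> fragment 2 completed (2 total).
Step 4: advance 4 -> fork_pos = 12 + 4 = 16. Next multiple of 6 is 18 (not reached); still 2 fragment(s).
Final fork_pos = 16, so 2 fragment(s) are complete. Build each: template segment -> complement -> reverse.
Fragment 1: template[0:6] = CCCCTC -> complement GGGGAG -> reversed GAGGGG
Fragment 2: template[6:12] = CCAGCC -> complement GGTCGG -> reversed GGCTGG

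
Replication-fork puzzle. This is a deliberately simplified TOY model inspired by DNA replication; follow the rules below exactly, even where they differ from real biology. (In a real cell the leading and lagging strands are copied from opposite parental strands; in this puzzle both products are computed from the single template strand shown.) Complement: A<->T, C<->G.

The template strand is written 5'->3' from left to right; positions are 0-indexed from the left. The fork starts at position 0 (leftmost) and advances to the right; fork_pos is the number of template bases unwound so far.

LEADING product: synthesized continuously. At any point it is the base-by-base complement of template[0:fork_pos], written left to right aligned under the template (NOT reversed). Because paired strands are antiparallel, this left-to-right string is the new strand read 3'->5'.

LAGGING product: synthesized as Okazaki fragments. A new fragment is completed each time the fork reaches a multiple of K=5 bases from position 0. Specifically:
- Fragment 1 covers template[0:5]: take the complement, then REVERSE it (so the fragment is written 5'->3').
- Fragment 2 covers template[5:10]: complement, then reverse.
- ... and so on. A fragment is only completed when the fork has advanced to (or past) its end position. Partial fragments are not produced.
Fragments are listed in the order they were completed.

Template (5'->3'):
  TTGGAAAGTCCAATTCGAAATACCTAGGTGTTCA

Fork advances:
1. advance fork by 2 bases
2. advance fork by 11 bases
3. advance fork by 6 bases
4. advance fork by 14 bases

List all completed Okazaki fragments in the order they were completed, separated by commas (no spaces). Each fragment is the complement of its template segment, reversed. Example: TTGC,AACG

Answer: TCCAA,GACTT,AATTG,TTTCG,AGGTA,CACCT

Derivation:
Step 1: advance 2 -> fork_pos = 0 + 2 = 2. Next multiple of 5 is 5 (not reached); still 0 fragment(s).
Step 2: advance 11 -> fork_pos = 2 + 11 = 13. Reached multiple(s) of 5: 5, 10 -> fragments 1-2 completed (2 total).
Step 3: advance 6 -> fork_pos = 13 + 6 = 19. Reached multiple(s) of 5: 15 -> fragment 3 completed (3 total).
Step 4: advance 14 -> fork_pos = 19 + 14 = 33. Reached multiple(s) of 5: 20, 25, 30 -> fragments 4-6 completed (6 total).
Final fork_pos = 33, so 6 fragment(s) are complete. Build each: template segment -> complement -> reverse.
Fragment 1: template[0:5] = TTGGA -> complement AACCT -> reversed TCCAA
Fragment 2: template[5:10] = AAGTC -> complement TTCAG -> reversed GACTT
Fragment 3: template[10:15] = CAATT -> complement GTTAA -> reversed AATTG
Fragment 4: template[15:20] = CGAAA -> complement GCTTT -> reversed TTTCG
Fragment 5: template[20:25] = TACCT -> complement ATGGA -> reversed AGGTA
Fragment 6: template[25:30] = AGGTG -> complement TCCAC -> reversed CACCT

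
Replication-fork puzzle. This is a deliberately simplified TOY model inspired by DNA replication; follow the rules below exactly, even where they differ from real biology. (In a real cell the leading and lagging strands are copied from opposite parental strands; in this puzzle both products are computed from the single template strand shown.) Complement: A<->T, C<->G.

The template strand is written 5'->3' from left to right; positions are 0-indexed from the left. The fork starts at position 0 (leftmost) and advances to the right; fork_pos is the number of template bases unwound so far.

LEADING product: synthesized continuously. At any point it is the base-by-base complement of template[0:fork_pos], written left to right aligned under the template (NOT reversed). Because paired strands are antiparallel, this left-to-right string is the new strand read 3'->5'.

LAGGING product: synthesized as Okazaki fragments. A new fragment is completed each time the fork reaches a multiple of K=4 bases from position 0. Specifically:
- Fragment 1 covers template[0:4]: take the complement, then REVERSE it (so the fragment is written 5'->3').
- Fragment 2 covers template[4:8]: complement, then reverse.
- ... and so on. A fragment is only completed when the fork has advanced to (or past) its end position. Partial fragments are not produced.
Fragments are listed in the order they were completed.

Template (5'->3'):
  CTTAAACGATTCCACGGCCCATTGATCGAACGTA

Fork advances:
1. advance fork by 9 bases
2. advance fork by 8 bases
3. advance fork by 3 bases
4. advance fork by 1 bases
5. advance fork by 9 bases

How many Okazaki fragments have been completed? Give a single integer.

Answer: 7

Derivation:
Step 1: advance 9 -> fork_pos = 0 + 9 = 9. Reached multiple(s) of 4: 4, 8 -> fragments 1-2 completed (2 total).
Step 2: advance 8 -> fork_pos = 9 + 8 = 17. Reached multiple(s) of 4: 12, 16 -> fragments 3-4 completed (4 total).
Step 3: advance 3 -> fork_pos = 17 + 3 = 20. Reached multiple(s) of 4: 20 -> fragment 5 completed (5 total).
Step 4: advance 1 -> fork_pos = 20 + 1 = 21. Next multiple of 4 is 24 (not reached); still 5 fragment(s).
Step 5: advance 9 -> fork_pos = 21 + 9 = 30. Reached multiple(s) of 4: 24, 28 -> fragments 6-7 completed (7 total).
Check: final fork_pos = 30; the multiples of 4 that are <= 30 are 4..28 -> 30 // 4 = 7 completed fragment(s).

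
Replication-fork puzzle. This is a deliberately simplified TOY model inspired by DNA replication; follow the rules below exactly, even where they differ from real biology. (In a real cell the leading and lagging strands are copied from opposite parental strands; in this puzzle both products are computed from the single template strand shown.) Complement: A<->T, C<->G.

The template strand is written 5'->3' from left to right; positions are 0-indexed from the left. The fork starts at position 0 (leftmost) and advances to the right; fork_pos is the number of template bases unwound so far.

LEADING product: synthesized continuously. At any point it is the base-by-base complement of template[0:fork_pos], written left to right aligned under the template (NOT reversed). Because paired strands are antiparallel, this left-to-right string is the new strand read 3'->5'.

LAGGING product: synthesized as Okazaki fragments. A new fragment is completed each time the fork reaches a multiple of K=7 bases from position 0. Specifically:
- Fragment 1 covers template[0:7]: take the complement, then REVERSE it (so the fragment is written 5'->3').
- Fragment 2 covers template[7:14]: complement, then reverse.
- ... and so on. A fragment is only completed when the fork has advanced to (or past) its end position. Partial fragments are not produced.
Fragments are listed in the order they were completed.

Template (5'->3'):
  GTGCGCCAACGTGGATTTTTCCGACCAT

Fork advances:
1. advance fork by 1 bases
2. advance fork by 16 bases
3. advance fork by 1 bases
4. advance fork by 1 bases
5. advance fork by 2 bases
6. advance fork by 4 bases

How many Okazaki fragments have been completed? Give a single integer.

Answer: 3

Derivation:
Step 1: advance 1 -> fork_pos = 0 + 1 = 1. Next multiple of 7 is 7 (not reached); still 0 fragment(s).
Step 2: advance 16 -> fork_pos = 1 + 16 = 17. Reached multiple(s) of 7: 7, 14 -> fragments 1-2 completed (2 total).
Step 3: advance 1 -> fork_pos = 17 + 1 = 18. Next multiple of 7 is 21 (not reached); still 2 fragment(s).
Step 4: advance 1 -> fork_pos = 18 + 1 = 19. Next multiple of 7 is 21 (not reached); still 2 fragment(s).
Step 5: advance 2 -> fork_pos = 19 + 2 = 21. Reached multiple(s) of 7: 21 -> fragment 3 completed (3 total).
Step 6: advance 4 -> fork_pos = 21 + 4 = 25. Next multiple of 7 is 28 (not reached); still 3 fragment(s).
Check: final fork_pos = 25; the multiples of 7 that are <= 25 are 7..21 -> 25 // 7 = 3 completed fragment(s).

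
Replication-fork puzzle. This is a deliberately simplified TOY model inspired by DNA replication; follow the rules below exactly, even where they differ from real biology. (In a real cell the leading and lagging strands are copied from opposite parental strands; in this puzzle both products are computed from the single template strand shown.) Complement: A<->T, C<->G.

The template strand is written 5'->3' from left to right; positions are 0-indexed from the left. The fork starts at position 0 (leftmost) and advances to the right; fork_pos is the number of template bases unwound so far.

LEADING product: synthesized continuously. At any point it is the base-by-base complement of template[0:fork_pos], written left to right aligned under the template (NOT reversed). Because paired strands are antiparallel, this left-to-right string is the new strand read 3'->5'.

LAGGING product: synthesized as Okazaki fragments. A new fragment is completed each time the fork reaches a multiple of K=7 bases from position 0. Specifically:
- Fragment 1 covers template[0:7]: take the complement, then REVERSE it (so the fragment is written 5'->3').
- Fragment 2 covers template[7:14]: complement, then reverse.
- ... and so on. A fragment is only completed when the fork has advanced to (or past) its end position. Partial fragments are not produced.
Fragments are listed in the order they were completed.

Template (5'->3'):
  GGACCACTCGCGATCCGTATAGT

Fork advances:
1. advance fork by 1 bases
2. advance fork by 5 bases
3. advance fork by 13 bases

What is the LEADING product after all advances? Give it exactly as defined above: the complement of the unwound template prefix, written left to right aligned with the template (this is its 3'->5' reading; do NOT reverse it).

Answer: CCTGGTGAGCGCTAGGCAT

Derivation:
Step 1: advance 1 -> fork_pos = 0 + 1 = 1.
Step 2: advance 5 -> fork_pos = 1 + 5 = 6.
Step 3: advance 13 -> fork_pos = 6 + 13 = 19.
Unwound prefix: template[0:19] = GGACCACTCGCGATCCGTA
Complement it base by base (A<->T, C<->G), keeping left-to-right order:
  [0:5] GGACC -> CCTGG
  [5:10] ACTCG -> TGAGC
  [10:15] CGATC -> GCTAG
  [15:19] CGTA -> GCAT
Concatenate: CCTGGTGAGCGCTAGGCAT (length 19; written aligned with the template, i.e. 3'->5').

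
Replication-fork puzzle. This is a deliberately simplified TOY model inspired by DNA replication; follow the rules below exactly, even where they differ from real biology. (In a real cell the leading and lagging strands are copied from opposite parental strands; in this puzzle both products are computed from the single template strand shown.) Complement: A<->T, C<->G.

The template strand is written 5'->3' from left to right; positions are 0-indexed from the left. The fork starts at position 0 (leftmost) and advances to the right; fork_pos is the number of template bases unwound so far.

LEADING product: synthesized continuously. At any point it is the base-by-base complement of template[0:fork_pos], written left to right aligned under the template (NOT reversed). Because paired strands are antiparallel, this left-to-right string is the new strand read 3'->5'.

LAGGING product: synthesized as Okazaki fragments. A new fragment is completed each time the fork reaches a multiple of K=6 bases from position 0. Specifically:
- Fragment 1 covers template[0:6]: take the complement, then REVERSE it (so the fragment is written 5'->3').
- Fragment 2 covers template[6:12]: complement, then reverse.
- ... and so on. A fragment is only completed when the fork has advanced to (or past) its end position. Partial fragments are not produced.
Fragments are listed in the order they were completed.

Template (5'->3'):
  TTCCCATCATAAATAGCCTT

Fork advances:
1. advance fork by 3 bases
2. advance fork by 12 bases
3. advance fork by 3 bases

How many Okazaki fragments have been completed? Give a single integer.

Step 1: advance 3 -> fork_pos = 0 + 3 = 3. Next multiple of 6 is 6 (not reached); still 0 fragment(s).
Step 2: advance 12 -> fork_pos = 3 + 12 = 15. Reached multiple(s) of 6: 6, 12 -> fragments 1-2 completed (2 total).
Step 3: advance 3 -> fork_pos = 15 + 3 = 18. Reached multiple(s) of 6: 18 -> fragment 3 completed (3 total).
Check: final fork_pos = 18; the multiples of 6 that are <= 18 are 6..18 -> 18 // 6 = 3 completed fragment(s).

Answer: 3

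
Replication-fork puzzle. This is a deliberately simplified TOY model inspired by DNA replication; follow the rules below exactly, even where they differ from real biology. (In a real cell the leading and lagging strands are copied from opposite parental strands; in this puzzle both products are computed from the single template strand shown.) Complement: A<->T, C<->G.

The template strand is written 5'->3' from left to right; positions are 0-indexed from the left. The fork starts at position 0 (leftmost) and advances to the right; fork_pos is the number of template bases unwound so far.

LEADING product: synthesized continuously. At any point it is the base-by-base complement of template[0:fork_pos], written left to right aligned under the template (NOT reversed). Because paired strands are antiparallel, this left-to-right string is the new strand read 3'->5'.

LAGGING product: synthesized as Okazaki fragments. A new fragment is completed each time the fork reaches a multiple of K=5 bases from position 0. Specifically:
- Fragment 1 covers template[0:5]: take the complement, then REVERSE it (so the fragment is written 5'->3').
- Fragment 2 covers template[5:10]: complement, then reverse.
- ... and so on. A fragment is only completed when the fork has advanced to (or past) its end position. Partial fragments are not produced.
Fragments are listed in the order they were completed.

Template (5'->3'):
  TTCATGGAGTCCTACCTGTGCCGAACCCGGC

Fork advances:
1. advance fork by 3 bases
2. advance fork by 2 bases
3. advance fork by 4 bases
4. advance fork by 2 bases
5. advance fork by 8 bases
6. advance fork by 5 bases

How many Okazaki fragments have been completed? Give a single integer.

Step 1: advance 3 -> fork_pos = 0 + 3 = 3. Next multiple of 5 is 5 (not reached); still 0 fragment(s).
Step 2: advance 2 -> fork_pos = 3 + 2 = 5. Reached multiple(s) of 5: 5 -> fragment 1 completed (1 total).
Step 3: advance 4 -> fork_pos = 5 + 4 = 9. Next multiple of 5 is 10 (not reached); still 1 fragment(s).
Step 4: advance 2 -> fork_pos = 9 + 2 = 11. Reached multiple(s) of 5: 10 -> fragment 2 completed (2 total).
Step 5: advance 8 -> fork_pos = 11 + 8 = 19. Reached multiple(s) of 5: 15 -> fragment 3 completed (3 total).
Step 6: advance 5 -> fork_pos = 19 + 5 = 24. Reached multiple(s) of 5: 20 -> fragment 4 completed (4 total).
Check: final fork_pos = 24; the multiples of 5 that are <= 24 are 5..20 -> 24 // 5 = 4 completed fragment(s).

Answer: 4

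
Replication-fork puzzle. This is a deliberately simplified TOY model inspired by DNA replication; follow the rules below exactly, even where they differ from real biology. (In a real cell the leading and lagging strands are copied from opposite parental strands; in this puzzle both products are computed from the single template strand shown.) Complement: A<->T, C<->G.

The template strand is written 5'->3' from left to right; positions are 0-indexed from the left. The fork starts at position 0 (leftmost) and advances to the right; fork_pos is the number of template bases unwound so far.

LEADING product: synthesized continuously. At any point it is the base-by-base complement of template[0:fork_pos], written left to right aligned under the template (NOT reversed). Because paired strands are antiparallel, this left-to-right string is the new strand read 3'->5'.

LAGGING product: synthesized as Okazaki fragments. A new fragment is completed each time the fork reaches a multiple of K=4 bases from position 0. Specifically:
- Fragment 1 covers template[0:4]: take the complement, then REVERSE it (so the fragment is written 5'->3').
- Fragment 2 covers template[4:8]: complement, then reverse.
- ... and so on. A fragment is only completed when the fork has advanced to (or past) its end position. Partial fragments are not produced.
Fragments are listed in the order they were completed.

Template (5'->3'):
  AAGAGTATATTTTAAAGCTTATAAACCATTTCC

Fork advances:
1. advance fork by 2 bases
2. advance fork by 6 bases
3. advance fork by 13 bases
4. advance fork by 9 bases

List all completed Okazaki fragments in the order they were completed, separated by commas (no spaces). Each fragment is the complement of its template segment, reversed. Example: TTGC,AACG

Answer: TCTT,ATAC,AAAT,TTTA,AAGC,TTAT,TGGT

Derivation:
Step 1: advance 2 -> fork_pos = 0 + 2 = 2. Next multiple of 4 is 4 (not reached); still 0 fragment(s).
Step 2: advance 6 -> fork_pos = 2 + 6 = 8. Reached multiple(s) of 4: 4, 8 -> fragments 1-2 completed (2 total).
Step 3: advance 13 -> fork_pos = 8 + 13 = 21. Reached multiple(s) of 4: 12, 16, 20 -> fragments 3-5 completed (5 total).
Step 4: advance 9 -> fork_pos = 21 + 9 = 30. Reached multiple(s) of 4: 24, 28 -> fragments 6-7 completed (7 total).
Final fork_pos = 30, so 7 fragment(s) are complete. Build each: template segment -> complement -> reverse.
Fragment 1: template[0:4] = AAGA -> complement TTCT -> reversed TCTT
Fragment 2: template[4:8] = GTAT -> complement CATA -> reversed ATAC
Fragment 3: template[8:12] = ATTT -> complement TAAA -> reversed AAAT
Fragment 4: template[12:16] = TAAA -> complement ATTT -> reversed TTTA
Fragment 5: template[16:20] = GCTT -> complement CGAA -> reversed AAGC
Fragment 6: template[20:24] = ATAA -> complement TATT -> reversed TTAT
Fragment 7: template[24:28] = ACCA -> complement TGGT -> reversed TGGT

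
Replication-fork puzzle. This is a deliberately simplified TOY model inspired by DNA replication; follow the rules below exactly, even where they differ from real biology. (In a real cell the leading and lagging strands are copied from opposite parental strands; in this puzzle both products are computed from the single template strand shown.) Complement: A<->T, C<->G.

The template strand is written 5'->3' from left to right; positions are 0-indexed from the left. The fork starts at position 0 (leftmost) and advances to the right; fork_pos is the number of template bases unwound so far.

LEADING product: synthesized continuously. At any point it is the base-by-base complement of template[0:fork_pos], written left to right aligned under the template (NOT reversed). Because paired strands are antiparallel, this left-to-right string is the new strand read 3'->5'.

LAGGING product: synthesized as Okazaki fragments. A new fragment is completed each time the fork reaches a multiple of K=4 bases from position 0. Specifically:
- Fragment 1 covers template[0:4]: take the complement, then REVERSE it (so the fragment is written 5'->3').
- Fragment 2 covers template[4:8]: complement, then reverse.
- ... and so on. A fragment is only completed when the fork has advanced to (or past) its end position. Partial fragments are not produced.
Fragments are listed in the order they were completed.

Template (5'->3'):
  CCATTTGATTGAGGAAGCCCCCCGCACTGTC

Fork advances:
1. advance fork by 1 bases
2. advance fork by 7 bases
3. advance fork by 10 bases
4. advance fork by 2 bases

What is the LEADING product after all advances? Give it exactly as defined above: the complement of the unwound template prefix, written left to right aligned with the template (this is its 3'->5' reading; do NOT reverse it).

Answer: GGTAAACTAACTCCTTCGGG

Derivation:
Step 1: advance 1 -> fork_pos = 0 + 1 = 1.
Step 2: advance 7 -> fork_pos = 1 + 7 = 8.
Step 3: advance 10 -> fork_pos = 8 + 10 = 18.
Step 4: advance 2 -> fork_pos = 18 + 2 = 20.
Unwound prefix: template[0:20] = CCATTTGATTGAGGAAGCCC
Complement it base by base (A<->T, C<->G), keeping left-to-right order:
  [0:5] CCATT -> GGTAA
  [5:10] TGATT -> ACTAA
  [10:15] GAGGA -> CTCCT
  [15:20] AGCCC -> TCGGG
Concatenate: GGTAAACTAACTCCTTCGGG (length 20; written aligned with the template, i.e. 3'->5').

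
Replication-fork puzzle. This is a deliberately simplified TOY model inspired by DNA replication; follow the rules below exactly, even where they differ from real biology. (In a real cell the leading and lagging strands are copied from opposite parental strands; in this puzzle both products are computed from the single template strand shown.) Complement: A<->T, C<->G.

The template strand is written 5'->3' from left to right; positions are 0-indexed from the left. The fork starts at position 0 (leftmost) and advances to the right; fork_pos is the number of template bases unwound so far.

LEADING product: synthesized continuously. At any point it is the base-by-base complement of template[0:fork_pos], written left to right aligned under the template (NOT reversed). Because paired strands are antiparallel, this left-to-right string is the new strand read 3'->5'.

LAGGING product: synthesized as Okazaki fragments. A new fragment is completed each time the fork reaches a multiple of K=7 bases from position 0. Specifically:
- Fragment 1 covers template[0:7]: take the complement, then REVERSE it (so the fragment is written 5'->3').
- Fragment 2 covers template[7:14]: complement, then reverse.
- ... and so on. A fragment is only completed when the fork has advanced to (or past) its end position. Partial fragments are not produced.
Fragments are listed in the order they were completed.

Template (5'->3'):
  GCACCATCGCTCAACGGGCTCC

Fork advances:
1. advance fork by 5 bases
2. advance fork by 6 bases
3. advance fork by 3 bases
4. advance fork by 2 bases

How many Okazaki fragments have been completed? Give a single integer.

Step 1: advance 5 -> fork_pos = 0 + 5 = 5. Next multiple of 7 is 7 (not reached); still 0 fragment(s).
Step 2: advance 6 -> fork_pos = 5 + 6 = 11. Reached multiple(s) of 7: 7 -> fragment 1 completed (1 total).
Step 3: advance 3 -> fork_pos = 11 + 3 = 14. Reached multiple(s) of 7: 14 -> fragment 2 completed (2 total).
Step 4: advance 2 -> fork_pos = 14 + 2 = 16. Next multiple of 7 is 21 (not reached); still 2 fragment(s).
Check: final fork_pos = 16; the multiples of 7 that are <= 16 are 7..14 -> 16 // 7 = 2 completed fragment(s).

Answer: 2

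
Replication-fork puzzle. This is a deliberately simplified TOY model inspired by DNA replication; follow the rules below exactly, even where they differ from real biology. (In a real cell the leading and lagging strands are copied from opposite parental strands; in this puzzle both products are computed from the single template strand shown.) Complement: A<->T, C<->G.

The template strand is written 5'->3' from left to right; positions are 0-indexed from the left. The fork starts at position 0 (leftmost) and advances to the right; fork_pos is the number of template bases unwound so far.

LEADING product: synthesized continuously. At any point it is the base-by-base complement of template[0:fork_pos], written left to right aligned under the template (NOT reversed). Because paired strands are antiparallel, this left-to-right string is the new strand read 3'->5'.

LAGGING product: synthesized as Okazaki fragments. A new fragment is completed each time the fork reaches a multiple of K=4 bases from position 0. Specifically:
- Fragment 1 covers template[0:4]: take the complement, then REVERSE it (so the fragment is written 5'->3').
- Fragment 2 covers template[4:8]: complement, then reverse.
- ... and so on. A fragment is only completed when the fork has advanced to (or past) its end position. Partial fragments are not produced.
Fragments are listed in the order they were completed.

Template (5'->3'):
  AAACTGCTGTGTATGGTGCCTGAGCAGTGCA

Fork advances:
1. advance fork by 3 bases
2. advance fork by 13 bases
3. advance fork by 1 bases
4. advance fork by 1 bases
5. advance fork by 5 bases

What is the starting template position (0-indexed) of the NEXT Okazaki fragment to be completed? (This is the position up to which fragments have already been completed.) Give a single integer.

Answer: 20

Derivation:
Step 1: advance 3 -> fork_pos = 0 + 3 = 3. Next multiple of 4 is 4 (not reached); still 0 fragment(s).
Step 2: advance 13 -> fork_pos = 3 + 13 = 16. Reached multiple(s) of 4: 4, 8, 12, 16 -> fragments 1-4 completed (4 total).
Step 3: advance 1 -> fork_pos = 16 + 1 = 17. Next multiple of 4 is 20 (not reached); still 4 fragment(s).
Step 4: advance 1 -> fork_pos = 17 + 1 = 18. Next multiple of 4 is 20 (not reached); still 4 fragment(s).
Step 5: advance 5 -> fork_pos = 18 + 5 = 23. Reached multiple(s) of 4: 20 -> fragment 5 completed (5 total).
5 fragment(s) completed, covering template[0:20] (5 x 4 = 20). The next fragment, fragment 6, covers template[20:24], so it starts at position 20.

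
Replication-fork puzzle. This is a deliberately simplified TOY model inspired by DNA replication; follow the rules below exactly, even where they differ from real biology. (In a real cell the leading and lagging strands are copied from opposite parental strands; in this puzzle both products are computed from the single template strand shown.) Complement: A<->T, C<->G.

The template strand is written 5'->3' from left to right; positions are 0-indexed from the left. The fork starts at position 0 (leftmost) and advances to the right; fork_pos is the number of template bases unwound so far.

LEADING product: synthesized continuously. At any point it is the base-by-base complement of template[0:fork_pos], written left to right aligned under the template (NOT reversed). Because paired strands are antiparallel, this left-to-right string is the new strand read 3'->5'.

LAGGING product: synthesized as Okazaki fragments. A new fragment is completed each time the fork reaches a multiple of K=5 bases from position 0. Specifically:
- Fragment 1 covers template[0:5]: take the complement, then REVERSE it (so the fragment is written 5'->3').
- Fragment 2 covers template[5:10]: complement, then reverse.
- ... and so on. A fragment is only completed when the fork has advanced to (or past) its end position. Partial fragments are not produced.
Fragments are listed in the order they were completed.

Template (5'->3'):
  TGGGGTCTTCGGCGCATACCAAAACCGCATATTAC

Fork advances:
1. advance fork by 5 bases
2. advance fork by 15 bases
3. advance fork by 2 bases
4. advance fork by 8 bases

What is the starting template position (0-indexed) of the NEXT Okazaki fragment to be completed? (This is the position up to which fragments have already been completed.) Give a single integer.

Step 1: advance 5 -> fork_pos = 0 + 5 = 5. Reached multiple(s) of 5: 5 -> fragment 1 completed (1 total).
Step 2: advance 15 -> fork_pos = 5 + 15 = 20. Reached multiple(s) of 5: 10, 15, 20 -> fragments 2-4 completed (4 total).
Step 3: advance 2 -> fork_pos = 20 + 2 = 22. Next multiple of 5 is 25 (not reached); still 4 fragment(s).
Step 4: advance 8 -> fork_pos = 22 + 8 = 30. Reached multiple(s) of 5: 25, 30 -> fragments 5-6 completed (6 total).
6 fragment(s) completed, covering template[0:30] (6 x 5 = 30). The next fragment, fragment 7, covers template[30:35], so it starts at position 30.

Answer: 30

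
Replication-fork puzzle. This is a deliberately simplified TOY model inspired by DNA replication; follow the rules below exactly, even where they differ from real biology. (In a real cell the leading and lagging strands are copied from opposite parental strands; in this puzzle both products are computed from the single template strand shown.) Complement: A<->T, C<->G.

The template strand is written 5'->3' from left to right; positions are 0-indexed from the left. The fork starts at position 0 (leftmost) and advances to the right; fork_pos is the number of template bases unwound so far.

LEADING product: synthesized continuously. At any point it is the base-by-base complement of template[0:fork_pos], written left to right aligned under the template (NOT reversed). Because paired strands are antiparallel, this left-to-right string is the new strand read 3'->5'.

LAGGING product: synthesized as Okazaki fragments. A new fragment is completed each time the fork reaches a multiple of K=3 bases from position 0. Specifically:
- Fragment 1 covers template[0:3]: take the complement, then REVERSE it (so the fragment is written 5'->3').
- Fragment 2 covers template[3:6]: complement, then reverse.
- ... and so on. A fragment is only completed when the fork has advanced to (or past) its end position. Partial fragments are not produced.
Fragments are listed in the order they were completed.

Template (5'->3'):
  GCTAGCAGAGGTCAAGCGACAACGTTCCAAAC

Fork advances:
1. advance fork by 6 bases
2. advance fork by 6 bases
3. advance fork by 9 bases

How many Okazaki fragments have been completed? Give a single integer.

Step 1: advance 6 -> fork_pos = 0 + 6 = 6. Reached multiple(s) of 3: 3, 6 -> fragments 1-2 completed (2 total).
Step 2: advance 6 -> fork_pos = 6 + 6 = 12. Reached multiple(s) of 3: 9, 12 -> fragments 3-4 completed (4 total).
Step 3: advance 9 -> fork_pos = 12 + 9 = 21. Reached multiple(s) of 3: 15, 18, 21 -> fragments 5-7 completed (7 total).
Check: final fork_pos = 21; the multiples of 3 that are <= 21 are 3..21 -> 21 // 3 = 7 completed fragment(s).

Answer: 7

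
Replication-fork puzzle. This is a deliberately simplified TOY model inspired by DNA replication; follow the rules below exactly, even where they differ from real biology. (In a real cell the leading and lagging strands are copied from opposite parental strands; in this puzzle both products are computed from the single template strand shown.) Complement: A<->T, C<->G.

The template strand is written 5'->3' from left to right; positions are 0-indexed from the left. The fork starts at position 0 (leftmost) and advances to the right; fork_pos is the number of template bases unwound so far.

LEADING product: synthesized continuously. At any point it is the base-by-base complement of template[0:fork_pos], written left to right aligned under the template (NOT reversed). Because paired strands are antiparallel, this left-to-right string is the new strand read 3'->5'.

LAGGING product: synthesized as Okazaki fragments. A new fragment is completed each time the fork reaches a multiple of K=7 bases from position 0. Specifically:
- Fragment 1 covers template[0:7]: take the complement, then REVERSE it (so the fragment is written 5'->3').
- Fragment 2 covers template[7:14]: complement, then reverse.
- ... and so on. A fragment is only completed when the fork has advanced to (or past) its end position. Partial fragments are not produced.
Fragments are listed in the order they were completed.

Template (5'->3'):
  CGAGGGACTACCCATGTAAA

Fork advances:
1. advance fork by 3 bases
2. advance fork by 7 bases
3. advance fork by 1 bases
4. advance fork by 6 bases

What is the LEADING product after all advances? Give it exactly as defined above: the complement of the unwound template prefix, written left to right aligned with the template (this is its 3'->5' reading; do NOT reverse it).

Answer: GCTCCCTGATGGGTACA

Derivation:
Step 1: advance 3 -> fork_pos = 0 + 3 = 3.
Step 2: advance 7 -> fork_pos = 3 + 7 = 10.
Step 3: advance 1 -> fork_pos = 10 + 1 = 11.
Step 4: advance 6 -> fork_pos = 11 + 6 = 17.
Unwound prefix: template[0:17] = CGAGGGACTACCCATGT
Complement it base by base (A<->T, C<->G), keeping left-to-right order:
  [0:5] CGAGG -> GCTCC
  [5:10] GACTA -> CTGAT
  [10:15] CCCAT -> GGGTA
  [15:17] GT -> CA
Concatenate: GCTCCCTGATGGGTACA (length 17; written aligned with the template, i.e. 3'->5').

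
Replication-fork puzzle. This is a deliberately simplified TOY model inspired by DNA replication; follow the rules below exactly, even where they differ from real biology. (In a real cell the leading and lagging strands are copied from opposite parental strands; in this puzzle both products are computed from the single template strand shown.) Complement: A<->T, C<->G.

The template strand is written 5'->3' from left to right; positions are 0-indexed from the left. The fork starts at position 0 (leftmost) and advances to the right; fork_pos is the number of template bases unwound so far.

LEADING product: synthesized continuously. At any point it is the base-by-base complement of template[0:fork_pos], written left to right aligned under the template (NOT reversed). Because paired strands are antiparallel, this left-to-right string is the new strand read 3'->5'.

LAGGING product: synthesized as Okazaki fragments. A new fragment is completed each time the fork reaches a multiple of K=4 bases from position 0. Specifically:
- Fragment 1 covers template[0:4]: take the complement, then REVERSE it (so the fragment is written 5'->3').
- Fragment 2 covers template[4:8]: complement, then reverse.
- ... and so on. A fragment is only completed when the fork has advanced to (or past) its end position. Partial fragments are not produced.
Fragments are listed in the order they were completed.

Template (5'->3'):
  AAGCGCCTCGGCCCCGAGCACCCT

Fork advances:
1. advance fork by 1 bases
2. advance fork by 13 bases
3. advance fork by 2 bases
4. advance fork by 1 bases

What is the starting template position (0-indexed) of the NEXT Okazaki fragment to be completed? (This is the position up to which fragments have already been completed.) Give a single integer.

Step 1: advance 1 -> fork_pos = 0 + 1 = 1. Next multiple of 4 is 4 (not reached); still 0 fragment(s).
Step 2: advance 13 -> fork_pos = 1 + 13 = 14. Reached multiple(s) of 4: 4, 8, 12 -> fragments 1-3 completed (3 total).
Step 3: advance 2 -> fork_pos = 14 + 2 = 16. Reached multiple(s) of 4: 16 -> fragment 4 completed (4 total).
Step 4: advance 1 -> fork_pos = 16 + 1 = 17. Next multiple of 4 is 20 (not reached); still 4 fragment(s).
4 fragment(s) completed, covering template[0:16] (4 x 4 = 16). The next fragment, fragment 5, covers template[16:20], so it starts at position 16.

Answer: 16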